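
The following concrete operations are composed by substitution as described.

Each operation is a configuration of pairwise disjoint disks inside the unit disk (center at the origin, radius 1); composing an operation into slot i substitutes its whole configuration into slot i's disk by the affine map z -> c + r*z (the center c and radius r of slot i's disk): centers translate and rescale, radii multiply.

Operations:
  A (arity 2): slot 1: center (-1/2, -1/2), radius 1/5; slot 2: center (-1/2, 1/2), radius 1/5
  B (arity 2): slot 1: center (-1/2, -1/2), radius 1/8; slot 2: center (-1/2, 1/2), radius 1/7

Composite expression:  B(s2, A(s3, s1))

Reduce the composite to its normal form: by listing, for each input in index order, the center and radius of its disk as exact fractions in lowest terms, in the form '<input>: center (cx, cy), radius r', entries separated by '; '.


s1: center (-4/7, 4/7), radius 1/35; s2: center (-1/2, -1/2), radius 1/8; s3: center (-4/7, 3/7), radius 1/35

Nesting under B composes maps z -> c + r*z down each s-path.
tracing s2 down its 1-map path: center (-1/2, -1/2), radius 1/8
tracing s3 down its 2-map path: center (-4/7, 3/7), radius 1/35
tracing s1 down its 2-map path: center (-4/7, 4/7), radius 1/35


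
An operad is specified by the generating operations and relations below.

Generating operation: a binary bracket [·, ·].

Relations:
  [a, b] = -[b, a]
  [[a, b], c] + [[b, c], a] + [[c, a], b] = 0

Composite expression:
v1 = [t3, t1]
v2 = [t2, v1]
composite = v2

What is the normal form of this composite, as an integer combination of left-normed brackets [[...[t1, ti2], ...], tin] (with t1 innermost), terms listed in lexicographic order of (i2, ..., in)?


[[t1, t3], t2]


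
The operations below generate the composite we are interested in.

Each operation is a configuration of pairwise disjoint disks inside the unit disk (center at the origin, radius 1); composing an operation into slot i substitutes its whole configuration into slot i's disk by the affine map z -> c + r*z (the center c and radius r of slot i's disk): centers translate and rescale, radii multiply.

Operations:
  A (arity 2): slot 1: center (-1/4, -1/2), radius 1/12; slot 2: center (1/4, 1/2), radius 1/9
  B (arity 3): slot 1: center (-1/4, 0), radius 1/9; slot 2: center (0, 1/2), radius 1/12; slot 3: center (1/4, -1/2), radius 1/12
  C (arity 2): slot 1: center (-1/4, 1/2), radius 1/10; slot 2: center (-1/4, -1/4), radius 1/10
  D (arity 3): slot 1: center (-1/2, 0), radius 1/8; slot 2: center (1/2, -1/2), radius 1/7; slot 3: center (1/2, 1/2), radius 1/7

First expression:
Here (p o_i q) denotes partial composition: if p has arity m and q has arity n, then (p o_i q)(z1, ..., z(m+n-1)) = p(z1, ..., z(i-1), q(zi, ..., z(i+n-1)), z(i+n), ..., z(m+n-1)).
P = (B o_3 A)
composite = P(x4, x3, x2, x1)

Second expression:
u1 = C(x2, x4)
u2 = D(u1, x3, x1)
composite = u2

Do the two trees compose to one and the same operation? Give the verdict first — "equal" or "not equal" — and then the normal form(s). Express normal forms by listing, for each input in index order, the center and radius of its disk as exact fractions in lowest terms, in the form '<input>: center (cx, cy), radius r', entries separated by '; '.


not equal — first x1: center (13/48, -11/24), radius 1/108; x2: center (11/48, -13/24), radius 1/144; x3: center (0, 1/2), radius 1/12; x4: center (-1/4, 0), radius 1/9, second x1: center (1/2, 1/2), radius 1/7; x2: center (-17/32, 1/16), radius 1/80; x3: center (1/2, -1/2), radius 1/7; x4: center (-17/32, -1/32), radius 1/80

The first composite normalizes to x1: center (13/48, -11/24), radius 1/108; x2: center (11/48, -13/24), radius 1/144; x3: center (0, 1/2), radius 1/12; x4: center (-1/4, 0), radius 1/9
The second composite normalizes to x1: center (1/2, 1/2), radius 1/7; x2: center (-17/32, 1/16), radius 1/80; x3: center (1/2, -1/2), radius 1/7; x4: center (-17/32, -1/32), radius 1/80
The forms do not match — not equal.


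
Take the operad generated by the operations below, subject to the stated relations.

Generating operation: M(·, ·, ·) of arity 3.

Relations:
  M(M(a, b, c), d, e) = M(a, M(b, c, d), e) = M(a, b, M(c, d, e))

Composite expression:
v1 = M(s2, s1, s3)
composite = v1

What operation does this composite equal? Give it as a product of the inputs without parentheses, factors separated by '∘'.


s2 ∘ s1 ∘ s3


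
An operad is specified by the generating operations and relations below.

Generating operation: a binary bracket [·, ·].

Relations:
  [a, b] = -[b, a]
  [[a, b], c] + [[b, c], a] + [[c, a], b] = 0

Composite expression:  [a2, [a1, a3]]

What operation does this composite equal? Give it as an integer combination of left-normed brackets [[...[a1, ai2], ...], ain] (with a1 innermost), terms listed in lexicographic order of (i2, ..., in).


Left-normed coefficients sit on the a1-initial expansion words.
Composite bracket: [a2, [a1, a3]]
Full expansion: 4 signed words from ab - ba (2^2 = 4).
Only words starting with a1 matter:
  word a1a3a2 has sign -1, contributing -[[a1, a3], a2]

-[[a1, a3], a2]


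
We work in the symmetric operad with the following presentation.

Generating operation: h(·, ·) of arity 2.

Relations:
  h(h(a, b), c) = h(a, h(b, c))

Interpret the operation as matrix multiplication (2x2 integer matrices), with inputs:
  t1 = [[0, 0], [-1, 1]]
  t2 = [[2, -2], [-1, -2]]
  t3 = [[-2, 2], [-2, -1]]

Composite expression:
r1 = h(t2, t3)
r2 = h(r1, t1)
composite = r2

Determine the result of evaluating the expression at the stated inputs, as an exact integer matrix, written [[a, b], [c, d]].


h(t2, t3) = [[0, 6], [6, 0]]
h(h(t2, t3), t1) = [[-6, 6], [0, 0]]

[[-6, 6], [0, 0]]


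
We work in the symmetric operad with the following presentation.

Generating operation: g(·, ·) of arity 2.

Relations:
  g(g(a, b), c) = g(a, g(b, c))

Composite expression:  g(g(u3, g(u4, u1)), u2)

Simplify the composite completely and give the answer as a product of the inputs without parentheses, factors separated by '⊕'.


Key point: g is associative — brackets drop, the u-order remains.
g(u4, u1) collapses to u4 ⊕ u1
g(u3, g(u4, u1)) collapses to u3 ⊕ u4 ⊕ u1
g(g(u3, g(u4, u1)), u2) collapses to u3 ⊕ u4 ⊕ u1 ⊕ u2

u3 ⊕ u4 ⊕ u1 ⊕ u2


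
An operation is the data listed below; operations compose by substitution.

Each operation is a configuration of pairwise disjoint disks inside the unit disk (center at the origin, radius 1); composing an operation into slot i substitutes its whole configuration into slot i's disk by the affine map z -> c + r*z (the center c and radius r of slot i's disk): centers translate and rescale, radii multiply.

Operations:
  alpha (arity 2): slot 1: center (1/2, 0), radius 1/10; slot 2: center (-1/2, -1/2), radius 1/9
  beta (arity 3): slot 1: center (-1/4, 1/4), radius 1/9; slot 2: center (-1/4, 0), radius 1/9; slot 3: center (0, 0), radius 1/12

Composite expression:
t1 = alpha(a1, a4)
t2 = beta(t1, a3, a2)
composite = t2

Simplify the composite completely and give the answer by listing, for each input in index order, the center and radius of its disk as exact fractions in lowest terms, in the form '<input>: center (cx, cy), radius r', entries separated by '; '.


a1: center (-7/36, 1/4), radius 1/90; a2: center (0, 0), radius 1/12; a3: center (-1/4, 0), radius 1/9; a4: center (-11/36, 7/36), radius 1/81

Nesting under beta composes maps z -> c + r*z down each a-path.
input a1: applying the 2 nested substitutions gives center (-7/36, 1/4), radius 1/90
input a4: applying the 2 nested substitutions gives center (-11/36, 7/36), radius 1/81
input a3: applying the 1 nested substitution gives center (-1/4, 0), radius 1/9
input a2: applying the 1 nested substitution gives center (0, 0), radius 1/12


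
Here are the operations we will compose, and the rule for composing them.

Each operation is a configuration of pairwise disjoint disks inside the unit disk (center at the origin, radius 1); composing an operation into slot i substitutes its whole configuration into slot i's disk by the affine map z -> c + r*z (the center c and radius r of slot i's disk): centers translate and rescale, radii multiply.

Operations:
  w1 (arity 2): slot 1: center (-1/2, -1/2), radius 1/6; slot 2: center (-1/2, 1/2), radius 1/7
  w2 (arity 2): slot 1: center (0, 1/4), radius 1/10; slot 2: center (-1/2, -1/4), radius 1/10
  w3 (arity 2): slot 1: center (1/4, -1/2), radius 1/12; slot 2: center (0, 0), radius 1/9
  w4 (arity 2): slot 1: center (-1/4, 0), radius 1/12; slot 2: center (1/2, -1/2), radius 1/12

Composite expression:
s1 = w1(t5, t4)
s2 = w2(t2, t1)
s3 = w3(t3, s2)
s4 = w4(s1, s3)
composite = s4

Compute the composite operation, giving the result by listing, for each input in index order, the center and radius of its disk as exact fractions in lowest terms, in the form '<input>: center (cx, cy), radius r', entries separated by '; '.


Only the slot chain above each t matters under w4; compose those maps.
t5 passes through 2 substitutions, ending at center (-7/24, -1/24), radius 1/72
t4 passes through 2 substitutions, ending at center (-7/24, 1/24), radius 1/84
t3 passes through 2 substitutions, ending at center (25/48, -13/24), radius 1/144
t2 passes through 3 substitutions, ending at center (1/2, -215/432), radius 1/1080
t1 passes through 3 substitutions, ending at center (107/216, -217/432), radius 1/1080

t1: center (107/216, -217/432), radius 1/1080; t2: center (1/2, -215/432), radius 1/1080; t3: center (25/48, -13/24), radius 1/144; t4: center (-7/24, 1/24), radius 1/84; t5: center (-7/24, -1/24), radius 1/72


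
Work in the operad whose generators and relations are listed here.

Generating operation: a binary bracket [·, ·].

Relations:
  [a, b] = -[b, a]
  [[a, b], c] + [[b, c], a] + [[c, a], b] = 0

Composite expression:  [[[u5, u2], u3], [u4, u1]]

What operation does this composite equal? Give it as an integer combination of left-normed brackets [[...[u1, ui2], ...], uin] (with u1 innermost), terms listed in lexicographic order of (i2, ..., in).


-[[[[u1, u4], u2], u5], u3] + [[[[u1, u4], u3], u2], u5] - [[[[u1, u4], u3], u5], u2] + [[[[u1, u4], u5], u2], u3]

Skip Jacobi rewriting: expand, keep u1-initial words, read off terms.
Composite bracket: [[[u5, u2], u3], [u4, u1]]
Under [a, b] = ab - ba we get 16 signed associative words (2^4 = 16).
Only words starting with u1 matter:
  sign of u1u4u2u5u3 is -1, so it contributes -[[[[u1, u4], u2], u5], u3]
  sign of u1u4u3u2u5 is +1, so it contributes +[[[[u1, u4], u3], u2], u5]
  sign of u1u4u3u5u2 is -1, so it contributes -[[[[u1, u4], u3], u5], u2]
  sign of u1u4u5u2u3 is +1, so it contributes +[[[[u1, u4], u5], u2], u3]


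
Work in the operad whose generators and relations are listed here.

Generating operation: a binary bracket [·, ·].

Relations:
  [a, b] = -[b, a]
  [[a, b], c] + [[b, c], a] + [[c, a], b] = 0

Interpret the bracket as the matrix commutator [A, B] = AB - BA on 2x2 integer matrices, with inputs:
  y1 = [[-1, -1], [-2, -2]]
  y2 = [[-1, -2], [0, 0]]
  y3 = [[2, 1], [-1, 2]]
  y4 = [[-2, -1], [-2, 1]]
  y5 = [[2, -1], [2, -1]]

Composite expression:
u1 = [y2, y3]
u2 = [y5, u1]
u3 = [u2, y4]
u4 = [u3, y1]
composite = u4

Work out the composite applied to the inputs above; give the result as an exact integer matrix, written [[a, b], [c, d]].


[y2, y3] = [[2, -1], [-1, -2]]
[y5, [y2, y3]] = [[3, 1], [11, -3]]
[[y5, [y2, y3]], y4] = [[9, -3], [-21, -9]]
[[[y5, [y2, y3]], y4], y1] = [[-15, -15], [15, 15]]

[[-15, -15], [15, 15]]


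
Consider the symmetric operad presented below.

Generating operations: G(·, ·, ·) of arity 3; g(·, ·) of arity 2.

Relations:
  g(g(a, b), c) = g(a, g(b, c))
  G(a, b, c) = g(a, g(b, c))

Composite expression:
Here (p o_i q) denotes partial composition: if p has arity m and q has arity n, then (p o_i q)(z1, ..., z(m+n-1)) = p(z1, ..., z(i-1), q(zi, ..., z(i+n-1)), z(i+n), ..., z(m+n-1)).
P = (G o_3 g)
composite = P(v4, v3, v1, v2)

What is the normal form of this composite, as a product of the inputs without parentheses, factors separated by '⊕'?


All parenthesizations of G agree; list the v-inputs left to right.
g(v1, v2) unparenthesizes to v1 ⊕ v2
G(v4, v3, g(v1, v2)) unparenthesizes to v4 ⊕ v3 ⊕ v1 ⊕ v2

v4 ⊕ v3 ⊕ v1 ⊕ v2


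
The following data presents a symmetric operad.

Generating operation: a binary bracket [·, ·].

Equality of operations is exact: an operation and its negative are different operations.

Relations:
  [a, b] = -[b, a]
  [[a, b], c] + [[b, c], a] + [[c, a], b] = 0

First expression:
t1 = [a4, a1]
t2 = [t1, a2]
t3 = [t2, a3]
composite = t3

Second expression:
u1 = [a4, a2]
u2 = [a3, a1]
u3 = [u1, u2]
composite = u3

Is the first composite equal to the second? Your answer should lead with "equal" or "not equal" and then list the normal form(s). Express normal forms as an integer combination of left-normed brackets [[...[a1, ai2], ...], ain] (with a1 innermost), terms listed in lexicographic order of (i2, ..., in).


not equal — first -[[[a1, a4], a2], a3], second -[[[a1, a3], a2], a4] + [[[a1, a3], a4], a2]

Reducing the first expression gives -[[[a1, a4], a2], a3]
Reducing the second expression gives -[[[a1, a3], a2], a4] + [[[a1, a3], a4], a2]
The normal forms differ: not equal.


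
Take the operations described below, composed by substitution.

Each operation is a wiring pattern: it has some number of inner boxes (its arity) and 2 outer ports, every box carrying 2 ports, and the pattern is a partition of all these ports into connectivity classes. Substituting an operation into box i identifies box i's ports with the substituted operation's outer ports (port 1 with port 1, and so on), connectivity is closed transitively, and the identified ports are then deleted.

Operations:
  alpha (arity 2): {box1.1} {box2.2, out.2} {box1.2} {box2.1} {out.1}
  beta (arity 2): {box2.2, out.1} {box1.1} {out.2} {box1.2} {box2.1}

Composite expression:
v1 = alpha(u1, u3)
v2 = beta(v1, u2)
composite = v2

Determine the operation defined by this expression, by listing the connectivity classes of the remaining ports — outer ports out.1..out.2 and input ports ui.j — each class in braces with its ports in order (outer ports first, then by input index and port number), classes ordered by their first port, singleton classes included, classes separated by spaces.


{out.1, u2.2} {out.2} {u1.1} {u1.2} {u2.1} {u3.1} {u3.2}

After gluing at beta, chains via deleted ports link the u-ports.
composing alpha on (u1, u3), with out.j its own outer ports: {out.1} {out.2, u3.2} {u1.1} {u1.2} {u3.1}
composing beta on (u1, u3, u2), with out.j its own outer ports: {out.1, u2.2} {out.2} {u1.1} {u1.2} {u2.1} {u3.1} {u3.2}


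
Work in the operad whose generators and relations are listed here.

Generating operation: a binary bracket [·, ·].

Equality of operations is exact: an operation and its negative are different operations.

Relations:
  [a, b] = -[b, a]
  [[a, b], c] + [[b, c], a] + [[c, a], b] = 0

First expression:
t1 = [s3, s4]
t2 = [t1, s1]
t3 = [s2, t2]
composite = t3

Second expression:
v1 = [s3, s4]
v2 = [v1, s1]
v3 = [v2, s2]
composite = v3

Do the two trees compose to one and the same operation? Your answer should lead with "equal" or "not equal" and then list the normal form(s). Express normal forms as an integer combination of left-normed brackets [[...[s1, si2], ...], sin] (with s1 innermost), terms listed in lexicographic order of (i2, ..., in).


not equal; the first gives [[[s1, s3], s4], s2] - [[[s1, s4], s3], s2] and the second -[[[s1, s3], s4], s2] + [[[s1, s4], s3], s2]

The first expression, normalized: [[[s1, s3], s4], s2] - [[[s1, s4], s3], s2]
The second expression, normalized: -[[[s1, s3], s4], s2] + [[[s1, s4], s3], s2]
Different reductions; not equal.


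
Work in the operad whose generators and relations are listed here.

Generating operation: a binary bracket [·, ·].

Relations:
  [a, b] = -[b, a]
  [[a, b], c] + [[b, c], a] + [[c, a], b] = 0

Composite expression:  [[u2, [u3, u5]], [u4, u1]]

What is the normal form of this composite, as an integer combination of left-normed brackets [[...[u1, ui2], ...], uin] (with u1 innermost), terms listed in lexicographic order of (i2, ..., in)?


[[[[u1, u4], u2], u3], u5] - [[[[u1, u4], u2], u5], u3] - [[[[u1, u4], u3], u5], u2] + [[[[u1, u4], u5], u3], u2]

Antisymmetry and Jacobi reduce to u1-anchored left-normed brackets.
Composite bracket: [[u2, [u3, u5]], [u4, u1]]
Each bracket splits as ab - ba, giving 16 signed words (2^4 = 16).
Coefficients come from the u1-initial words:
  u1u4u2u3u5 appears with sign +1, giving the term +[[[[u1, u4], u2], u3], u5]
  u1u4u2u5u3 appears with sign -1, giving the term -[[[[u1, u4], u2], u5], u3]
  u1u4u3u5u2 appears with sign -1, giving the term -[[[[u1, u4], u3], u5], u2]
  u1u4u5u3u2 appears with sign +1, giving the term +[[[[u1, u4], u5], u3], u2]


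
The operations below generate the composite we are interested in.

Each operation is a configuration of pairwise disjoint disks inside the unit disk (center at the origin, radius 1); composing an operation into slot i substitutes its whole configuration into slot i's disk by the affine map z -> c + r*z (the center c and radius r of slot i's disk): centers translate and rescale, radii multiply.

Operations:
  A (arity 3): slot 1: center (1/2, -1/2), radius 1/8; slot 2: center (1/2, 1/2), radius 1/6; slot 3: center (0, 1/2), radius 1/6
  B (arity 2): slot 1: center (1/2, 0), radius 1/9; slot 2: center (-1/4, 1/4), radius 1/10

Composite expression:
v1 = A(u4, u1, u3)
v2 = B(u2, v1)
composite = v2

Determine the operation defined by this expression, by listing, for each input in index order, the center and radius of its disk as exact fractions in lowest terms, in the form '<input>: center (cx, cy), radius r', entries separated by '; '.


u1: center (-1/5, 3/10), radius 1/60; u2: center (1/2, 0), radius 1/9; u3: center (-1/4, 3/10), radius 1/60; u4: center (-1/5, 1/5), radius 1/80

Nesting under B composes maps z -> c + r*z down each u-path.
u2: after 1 affine step, its disk has center (1/2, 0), radius 1/9
u4: after 2 affine steps, its disk has center (-1/5, 1/5), radius 1/80
u1: after 2 affine steps, its disk has center (-1/5, 3/10), radius 1/60
u3: after 2 affine steps, its disk has center (-1/4, 3/10), radius 1/60


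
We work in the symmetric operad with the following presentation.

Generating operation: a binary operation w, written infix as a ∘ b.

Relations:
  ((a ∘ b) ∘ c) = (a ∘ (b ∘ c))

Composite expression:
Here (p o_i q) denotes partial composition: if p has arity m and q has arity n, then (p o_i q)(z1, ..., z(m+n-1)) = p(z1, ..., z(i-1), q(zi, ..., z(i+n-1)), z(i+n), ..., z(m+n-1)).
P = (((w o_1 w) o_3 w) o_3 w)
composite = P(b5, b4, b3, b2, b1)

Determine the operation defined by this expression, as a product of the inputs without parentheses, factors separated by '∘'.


The w-tree's shape is irrelevant; the b-reading-order decides.
(b5 ∘ b4) linearizes to b5 ∘ b4
(b3 ∘ b2) linearizes to b3 ∘ b2
((b3 ∘ b2) ∘ b1) linearizes to b3 ∘ b2 ∘ b1
((b5 ∘ b4) ∘ ((b3 ∘ b2) ∘ b1)) linearizes to b5 ∘ b4 ∘ b3 ∘ b2 ∘ b1

b5 ∘ b4 ∘ b3 ∘ b2 ∘ b1


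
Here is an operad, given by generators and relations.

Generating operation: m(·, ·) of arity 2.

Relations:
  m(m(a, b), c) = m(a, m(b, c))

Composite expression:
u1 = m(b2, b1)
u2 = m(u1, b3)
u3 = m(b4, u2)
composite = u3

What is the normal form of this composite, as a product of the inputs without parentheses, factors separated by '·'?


Under associativity of m, the answer is the b's in reading order.
m(b2, b1) linearizes to b2 · b1
m(m(b2, b1), b3) linearizes to b2 · b1 · b3
m(b4, m(m(b2, b1), b3)) linearizes to b4 · b2 · b1 · b3

b4 · b2 · b1 · b3


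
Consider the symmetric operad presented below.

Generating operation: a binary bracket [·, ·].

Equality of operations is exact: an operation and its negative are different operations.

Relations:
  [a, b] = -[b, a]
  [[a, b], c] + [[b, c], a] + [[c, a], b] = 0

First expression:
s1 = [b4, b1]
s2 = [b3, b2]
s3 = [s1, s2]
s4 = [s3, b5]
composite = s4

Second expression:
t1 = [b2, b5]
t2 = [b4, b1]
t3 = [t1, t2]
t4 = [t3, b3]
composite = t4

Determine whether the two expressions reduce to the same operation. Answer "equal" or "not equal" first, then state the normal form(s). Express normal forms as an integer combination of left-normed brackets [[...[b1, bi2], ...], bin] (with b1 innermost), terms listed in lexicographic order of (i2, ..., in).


not equal; the first gives [[[[b1, b4], b2], b3], b5] - [[[[b1, b4], b3], b2], b5] and the second [[[[b1, b4], b2], b5], b3] - [[[[b1, b4], b5], b2], b3]

The first expression reduces to [[[[b1, b4], b2], b3], b5] - [[[[b1, b4], b3], b2], b5]
The second expression reduces to [[[[b1, b4], b2], b5], b3] - [[[[b1, b4], b5], b2], b3]
They disagree, so not equal.


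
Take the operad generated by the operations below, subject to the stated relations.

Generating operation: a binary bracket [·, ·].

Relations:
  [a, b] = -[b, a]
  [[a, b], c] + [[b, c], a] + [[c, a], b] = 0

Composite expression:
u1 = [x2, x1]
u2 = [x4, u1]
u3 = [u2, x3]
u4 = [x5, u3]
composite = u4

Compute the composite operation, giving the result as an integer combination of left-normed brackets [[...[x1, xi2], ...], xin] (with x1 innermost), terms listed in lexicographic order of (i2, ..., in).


-[[[[x1, x2], x4], x3], x5]

Left-normed coefficients sit on the x1-initial expansion words.
Composite bracket: [x5, [[x4, [x2, x1]], x3]]
Each bracket splits as ab - ba, giving 16 signed words (2^4 = 16).
Keep just the words that open with x1:
  word x1x2x4x3x5 has sign -1, contributing -[[[[x1, x2], x4], x3], x5]


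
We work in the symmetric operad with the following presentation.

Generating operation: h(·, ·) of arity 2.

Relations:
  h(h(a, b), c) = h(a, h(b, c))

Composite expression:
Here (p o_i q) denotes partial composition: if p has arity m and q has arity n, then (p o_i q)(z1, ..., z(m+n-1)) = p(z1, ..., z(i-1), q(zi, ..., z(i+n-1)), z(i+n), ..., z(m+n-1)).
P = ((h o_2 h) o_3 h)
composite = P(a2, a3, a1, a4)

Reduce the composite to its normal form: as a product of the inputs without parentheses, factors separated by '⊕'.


All parenthesizations of h agree; list the a-inputs left to right.
h(a1, a4) unparenthesizes to a1 ⊕ a4
h(a3, h(a1, a4)) unparenthesizes to a3 ⊕ a1 ⊕ a4
h(a2, h(a3, h(a1, a4))) unparenthesizes to a2 ⊕ a3 ⊕ a1 ⊕ a4

a2 ⊕ a3 ⊕ a1 ⊕ a4


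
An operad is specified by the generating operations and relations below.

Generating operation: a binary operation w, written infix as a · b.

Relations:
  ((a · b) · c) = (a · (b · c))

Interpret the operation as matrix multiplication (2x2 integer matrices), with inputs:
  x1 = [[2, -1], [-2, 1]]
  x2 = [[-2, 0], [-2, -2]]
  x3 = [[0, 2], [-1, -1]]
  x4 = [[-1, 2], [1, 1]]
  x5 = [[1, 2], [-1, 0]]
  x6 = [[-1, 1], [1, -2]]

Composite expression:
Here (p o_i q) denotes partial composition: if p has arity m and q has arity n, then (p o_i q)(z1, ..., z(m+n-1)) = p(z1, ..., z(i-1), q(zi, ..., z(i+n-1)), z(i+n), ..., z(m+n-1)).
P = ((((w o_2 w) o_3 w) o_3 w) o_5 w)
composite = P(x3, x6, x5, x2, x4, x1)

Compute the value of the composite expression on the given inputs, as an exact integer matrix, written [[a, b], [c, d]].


(x5 · x2) = [[-6, -4], [2, 0]]
(x4 · x1) = [[-6, 3], [0, 0]]
((x5 · x2) · (x4 · x1)) = [[36, -18], [-12, 6]]
(x6 · ((x5 · x2) · (x4 · x1))) = [[-48, 24], [60, -30]]
(x3 · (x6 · ((x5 · x2) · (x4 · x1)))) = [[120, -60], [-12, 6]]

[[120, -60], [-12, 6]]


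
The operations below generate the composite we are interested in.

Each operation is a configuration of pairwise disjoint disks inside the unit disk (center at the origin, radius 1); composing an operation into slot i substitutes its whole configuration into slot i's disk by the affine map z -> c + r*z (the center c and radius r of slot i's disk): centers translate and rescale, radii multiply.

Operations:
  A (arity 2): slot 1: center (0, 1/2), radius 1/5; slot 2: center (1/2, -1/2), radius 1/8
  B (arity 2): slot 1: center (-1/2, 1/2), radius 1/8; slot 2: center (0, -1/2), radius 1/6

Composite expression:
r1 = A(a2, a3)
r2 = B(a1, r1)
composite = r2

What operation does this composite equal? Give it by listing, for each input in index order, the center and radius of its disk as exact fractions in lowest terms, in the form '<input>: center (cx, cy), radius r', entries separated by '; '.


a1: center (-1/2, 1/2), radius 1/8; a2: center (0, -5/12), radius 1/30; a3: center (1/12, -7/12), radius 1/48

Each a-disk chains the slot maps above it in B; radii multiply.
a1 passes through 1 substitution, ending at center (-1/2, 1/2), radius 1/8
a2 passes through 2 substitutions, ending at center (0, -5/12), radius 1/30
a3 passes through 2 substitutions, ending at center (1/12, -7/12), radius 1/48


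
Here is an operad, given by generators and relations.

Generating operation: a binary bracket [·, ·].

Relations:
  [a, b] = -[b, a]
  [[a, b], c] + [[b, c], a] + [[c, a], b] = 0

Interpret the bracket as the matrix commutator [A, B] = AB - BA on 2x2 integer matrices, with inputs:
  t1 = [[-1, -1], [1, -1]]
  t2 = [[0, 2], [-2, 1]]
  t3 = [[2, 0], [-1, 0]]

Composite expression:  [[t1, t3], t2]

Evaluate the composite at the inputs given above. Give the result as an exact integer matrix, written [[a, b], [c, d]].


[[-8, 6], [2, 8]]

[t1, t3] = [[1, 2], [2, -1]]
[[t1, t3], t2] = [[-8, 6], [2, 8]]


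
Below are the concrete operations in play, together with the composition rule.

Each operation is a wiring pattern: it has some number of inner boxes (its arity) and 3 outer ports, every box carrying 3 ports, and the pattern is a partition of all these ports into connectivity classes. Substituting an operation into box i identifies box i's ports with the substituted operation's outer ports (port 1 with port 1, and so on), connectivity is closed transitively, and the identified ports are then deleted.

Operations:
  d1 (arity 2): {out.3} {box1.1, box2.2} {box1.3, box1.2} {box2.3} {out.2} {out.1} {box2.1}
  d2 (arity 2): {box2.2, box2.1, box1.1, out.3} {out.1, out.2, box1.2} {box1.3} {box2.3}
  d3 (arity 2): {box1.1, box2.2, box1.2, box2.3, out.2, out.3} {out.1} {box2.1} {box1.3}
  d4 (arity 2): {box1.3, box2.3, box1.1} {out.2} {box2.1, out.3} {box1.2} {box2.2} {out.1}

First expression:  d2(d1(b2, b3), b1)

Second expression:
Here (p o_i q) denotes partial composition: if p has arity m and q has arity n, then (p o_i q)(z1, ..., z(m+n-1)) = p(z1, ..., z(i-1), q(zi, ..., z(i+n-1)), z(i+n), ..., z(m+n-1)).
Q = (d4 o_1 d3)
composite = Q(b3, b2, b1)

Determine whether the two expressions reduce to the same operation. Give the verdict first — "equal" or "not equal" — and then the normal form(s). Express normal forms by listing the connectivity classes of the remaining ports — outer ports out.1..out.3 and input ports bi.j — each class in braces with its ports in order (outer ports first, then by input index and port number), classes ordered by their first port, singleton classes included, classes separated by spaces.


not equal; the first gives {out.1, out.2} {out.3, b1.1, b1.2} {b1.3} {b2.1, b3.2} {b2.2, b2.3} {b3.1} {b3.3} and the second {out.1} {out.2} {out.3, b1.1} {b1.2} {b1.3, b2.2, b2.3, b3.1, b3.2} {b2.1} {b3.3}


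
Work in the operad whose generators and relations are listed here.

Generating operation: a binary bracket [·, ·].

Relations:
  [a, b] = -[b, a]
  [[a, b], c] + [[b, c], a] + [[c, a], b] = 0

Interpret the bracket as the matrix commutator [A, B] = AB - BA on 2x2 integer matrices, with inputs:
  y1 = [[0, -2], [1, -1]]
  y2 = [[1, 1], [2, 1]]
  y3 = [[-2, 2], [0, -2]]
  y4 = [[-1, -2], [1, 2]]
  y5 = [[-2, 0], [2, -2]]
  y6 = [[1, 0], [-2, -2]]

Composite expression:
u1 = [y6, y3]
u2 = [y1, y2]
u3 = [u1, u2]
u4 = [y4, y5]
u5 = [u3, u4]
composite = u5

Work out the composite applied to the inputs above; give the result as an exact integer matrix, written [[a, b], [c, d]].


[y6, y3] = [[4, 6], [0, -4]]
[y1, y2] = [[-5, 1], [-2, 5]]
[[y6, y3], [y1, y2]] = [[-12, 68], [16, 12]]
[y4, y5] = [[-4, 0], [6, 4]]
[[[y6, y3], [y1, y2]], [y4, y5]] = [[408, 544], [16, -408]]

[[408, 544], [16, -408]]


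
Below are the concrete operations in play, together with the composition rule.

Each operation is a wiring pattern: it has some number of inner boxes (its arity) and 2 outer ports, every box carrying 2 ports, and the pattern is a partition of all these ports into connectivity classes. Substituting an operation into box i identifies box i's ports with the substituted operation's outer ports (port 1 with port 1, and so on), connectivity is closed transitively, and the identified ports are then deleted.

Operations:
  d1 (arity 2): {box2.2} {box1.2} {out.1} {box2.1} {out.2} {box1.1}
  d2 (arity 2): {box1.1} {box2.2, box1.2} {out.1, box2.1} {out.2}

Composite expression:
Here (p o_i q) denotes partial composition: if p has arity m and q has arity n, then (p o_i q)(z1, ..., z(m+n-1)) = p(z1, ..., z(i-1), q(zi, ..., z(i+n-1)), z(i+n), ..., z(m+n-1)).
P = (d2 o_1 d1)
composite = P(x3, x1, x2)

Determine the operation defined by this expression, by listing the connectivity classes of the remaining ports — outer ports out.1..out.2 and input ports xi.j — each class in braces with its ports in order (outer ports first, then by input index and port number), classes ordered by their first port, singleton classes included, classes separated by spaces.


{out.1, x2.1} {out.2} {x1.1} {x1.2} {x2.2} {x3.1} {x3.2}


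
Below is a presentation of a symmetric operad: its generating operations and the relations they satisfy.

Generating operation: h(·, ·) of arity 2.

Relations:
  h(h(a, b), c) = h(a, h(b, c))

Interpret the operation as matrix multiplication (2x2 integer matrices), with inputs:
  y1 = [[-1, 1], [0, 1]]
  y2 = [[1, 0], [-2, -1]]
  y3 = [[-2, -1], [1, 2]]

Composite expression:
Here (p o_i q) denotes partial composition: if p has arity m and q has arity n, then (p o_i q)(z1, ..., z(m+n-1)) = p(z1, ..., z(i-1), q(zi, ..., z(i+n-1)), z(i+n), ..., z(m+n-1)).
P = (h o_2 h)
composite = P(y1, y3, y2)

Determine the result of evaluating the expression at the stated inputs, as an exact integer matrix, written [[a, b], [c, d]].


h(y3, y2) = [[0, 1], [-3, -2]]
h(y1, h(y3, y2)) = [[-3, -3], [-3, -2]]

[[-3, -3], [-3, -2]]


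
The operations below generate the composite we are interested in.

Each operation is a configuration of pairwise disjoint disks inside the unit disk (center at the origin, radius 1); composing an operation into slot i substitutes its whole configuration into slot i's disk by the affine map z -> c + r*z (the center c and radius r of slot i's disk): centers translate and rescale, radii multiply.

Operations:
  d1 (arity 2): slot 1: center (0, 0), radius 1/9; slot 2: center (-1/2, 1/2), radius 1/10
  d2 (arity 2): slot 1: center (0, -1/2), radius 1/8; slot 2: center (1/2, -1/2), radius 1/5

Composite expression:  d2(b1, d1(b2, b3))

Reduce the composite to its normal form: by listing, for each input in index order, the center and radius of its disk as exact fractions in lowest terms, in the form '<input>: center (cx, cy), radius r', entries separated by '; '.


b1: center (0, -1/2), radius 1/8; b2: center (1/2, -1/2), radius 1/45; b3: center (2/5, -2/5), radius 1/50

Follow each b-input down from d2: c' goes to c + r*c', radius to r*r'.
tracing b1 down its 1-map path: center (0, -1/2), radius 1/8
tracing b2 down its 2-map path: center (1/2, -1/2), radius 1/45
tracing b3 down its 2-map path: center (2/5, -2/5), radius 1/50


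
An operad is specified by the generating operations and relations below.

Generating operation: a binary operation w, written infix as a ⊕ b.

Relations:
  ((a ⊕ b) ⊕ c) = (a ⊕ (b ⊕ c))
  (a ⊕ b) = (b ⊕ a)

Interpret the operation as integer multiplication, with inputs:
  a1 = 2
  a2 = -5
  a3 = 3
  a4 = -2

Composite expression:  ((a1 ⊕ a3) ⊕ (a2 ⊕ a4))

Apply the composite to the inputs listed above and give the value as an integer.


60

(a1 ⊕ a3) = 6
(a2 ⊕ a4) = 10
((a1 ⊕ a3) ⊕ (a2 ⊕ a4)) = 60


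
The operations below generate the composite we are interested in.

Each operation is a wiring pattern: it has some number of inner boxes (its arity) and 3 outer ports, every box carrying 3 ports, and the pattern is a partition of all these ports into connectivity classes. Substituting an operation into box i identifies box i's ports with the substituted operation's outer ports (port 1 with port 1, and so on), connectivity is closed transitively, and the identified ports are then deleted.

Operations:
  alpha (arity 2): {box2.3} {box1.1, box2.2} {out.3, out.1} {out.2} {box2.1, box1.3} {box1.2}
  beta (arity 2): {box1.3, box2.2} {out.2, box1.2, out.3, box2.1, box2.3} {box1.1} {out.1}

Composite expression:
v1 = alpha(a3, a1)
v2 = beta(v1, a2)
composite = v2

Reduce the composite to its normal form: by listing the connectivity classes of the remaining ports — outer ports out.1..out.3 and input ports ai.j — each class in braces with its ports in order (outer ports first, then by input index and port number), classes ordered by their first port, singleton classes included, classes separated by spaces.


{out.1} {out.2, out.3, a2.1, a2.3} {a1.1, a3.3} {a1.2, a3.1} {a1.3} {a2.2} {a3.2}


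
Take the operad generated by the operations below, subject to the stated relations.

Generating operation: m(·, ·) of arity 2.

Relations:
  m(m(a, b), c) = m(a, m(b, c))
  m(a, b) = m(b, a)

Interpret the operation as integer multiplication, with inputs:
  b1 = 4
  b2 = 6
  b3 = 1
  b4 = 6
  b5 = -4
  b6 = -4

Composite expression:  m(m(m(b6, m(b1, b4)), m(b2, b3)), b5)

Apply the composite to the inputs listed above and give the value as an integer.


m(b1, b4) = 24
m(b6, m(b1, b4)) = -96
m(b2, b3) = 6
m(m(b6, m(b1, b4)), m(b2, b3)) = -576
m(m(m(b6, m(b1, b4)), m(b2, b3)), b5) = 2304

2304


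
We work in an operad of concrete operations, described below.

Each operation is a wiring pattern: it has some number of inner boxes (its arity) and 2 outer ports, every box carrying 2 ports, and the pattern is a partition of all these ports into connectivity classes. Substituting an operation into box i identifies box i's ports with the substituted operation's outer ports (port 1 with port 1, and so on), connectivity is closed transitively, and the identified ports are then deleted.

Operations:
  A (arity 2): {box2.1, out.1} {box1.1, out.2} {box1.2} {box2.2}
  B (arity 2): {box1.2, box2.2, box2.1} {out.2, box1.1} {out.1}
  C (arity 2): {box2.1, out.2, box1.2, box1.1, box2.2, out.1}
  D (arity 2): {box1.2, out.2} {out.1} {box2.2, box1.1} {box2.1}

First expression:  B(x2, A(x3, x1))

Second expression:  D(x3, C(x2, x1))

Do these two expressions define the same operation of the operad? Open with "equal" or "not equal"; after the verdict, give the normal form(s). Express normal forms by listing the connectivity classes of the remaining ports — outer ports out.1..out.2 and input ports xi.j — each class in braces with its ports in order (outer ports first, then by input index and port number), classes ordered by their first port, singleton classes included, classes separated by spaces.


Normal form of the first expression: {out.1} {out.2, x2.1} {x1.1, x2.2, x3.1} {x1.2} {x3.2}
Normal form of the second expression: {out.1} {out.2, x3.2} {x1.1, x1.2, x2.1, x2.2, x3.1}
They disagree, so not equal.

not equal; first: {out.1} {out.2, x2.1} {x1.1, x2.2, x3.1} {x1.2} {x3.2}; second: {out.1} {out.2, x3.2} {x1.1, x1.2, x2.1, x2.2, x3.1}


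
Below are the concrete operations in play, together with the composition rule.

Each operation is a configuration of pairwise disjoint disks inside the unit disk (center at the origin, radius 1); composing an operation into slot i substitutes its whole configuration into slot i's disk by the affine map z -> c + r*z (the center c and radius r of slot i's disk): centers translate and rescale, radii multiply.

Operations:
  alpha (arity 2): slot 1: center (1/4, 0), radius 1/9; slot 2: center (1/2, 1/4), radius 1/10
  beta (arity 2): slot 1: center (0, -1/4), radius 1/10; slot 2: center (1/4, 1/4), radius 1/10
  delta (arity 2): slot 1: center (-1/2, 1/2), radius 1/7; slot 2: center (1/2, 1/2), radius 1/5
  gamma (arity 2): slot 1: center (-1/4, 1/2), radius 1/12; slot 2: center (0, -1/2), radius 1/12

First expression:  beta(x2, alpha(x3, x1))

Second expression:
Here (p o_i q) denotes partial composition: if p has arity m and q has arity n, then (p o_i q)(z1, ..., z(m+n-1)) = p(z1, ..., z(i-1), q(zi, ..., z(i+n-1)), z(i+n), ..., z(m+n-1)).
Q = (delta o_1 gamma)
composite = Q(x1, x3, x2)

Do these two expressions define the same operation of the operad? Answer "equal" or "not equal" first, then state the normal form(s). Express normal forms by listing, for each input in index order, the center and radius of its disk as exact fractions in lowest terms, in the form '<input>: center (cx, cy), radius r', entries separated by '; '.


not equal; first: x1: center (3/10, 11/40), radius 1/100; x2: center (0, -1/4), radius 1/10; x3: center (11/40, 1/4), radius 1/90; second: x1: center (-15/28, 4/7), radius 1/84; x2: center (1/2, 1/2), radius 1/5; x3: center (-1/2, 3/7), radius 1/84

The first expression, normalized: x1: center (3/10, 11/40), radius 1/100; x2: center (0, -1/4), radius 1/10; x3: center (11/40, 1/4), radius 1/90
The second expression, normalized: x1: center (-15/28, 4/7), radius 1/84; x2: center (1/2, 1/2), radius 1/5; x3: center (-1/2, 3/7), radius 1/84
Different reductions; not equal.


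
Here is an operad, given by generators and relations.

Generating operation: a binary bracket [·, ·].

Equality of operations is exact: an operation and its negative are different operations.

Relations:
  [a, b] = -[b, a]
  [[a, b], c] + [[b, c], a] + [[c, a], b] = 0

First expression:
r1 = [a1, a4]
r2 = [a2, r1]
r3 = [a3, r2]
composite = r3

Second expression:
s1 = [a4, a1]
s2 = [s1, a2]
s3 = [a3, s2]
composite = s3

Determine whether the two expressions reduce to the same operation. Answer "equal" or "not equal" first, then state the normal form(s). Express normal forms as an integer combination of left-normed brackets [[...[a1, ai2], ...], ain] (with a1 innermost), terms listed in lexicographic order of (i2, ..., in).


equal — both sides give [[[a1, a4], a2], a3]


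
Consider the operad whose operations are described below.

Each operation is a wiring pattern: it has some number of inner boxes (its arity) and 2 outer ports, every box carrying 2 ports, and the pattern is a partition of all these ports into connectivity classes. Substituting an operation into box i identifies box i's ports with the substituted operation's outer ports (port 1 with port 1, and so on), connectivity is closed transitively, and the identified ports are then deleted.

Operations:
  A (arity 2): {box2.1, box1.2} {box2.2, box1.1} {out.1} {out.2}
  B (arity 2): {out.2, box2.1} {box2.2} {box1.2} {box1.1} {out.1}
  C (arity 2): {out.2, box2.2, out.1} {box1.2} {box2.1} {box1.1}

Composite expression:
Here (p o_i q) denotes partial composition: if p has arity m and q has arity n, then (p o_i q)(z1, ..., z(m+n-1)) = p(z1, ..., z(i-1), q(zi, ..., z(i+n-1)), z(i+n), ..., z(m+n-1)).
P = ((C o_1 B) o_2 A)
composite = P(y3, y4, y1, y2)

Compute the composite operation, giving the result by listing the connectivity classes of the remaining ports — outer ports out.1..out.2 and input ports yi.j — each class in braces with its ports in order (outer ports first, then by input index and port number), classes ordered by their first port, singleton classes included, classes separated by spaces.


{out.1, out.2, y2.2} {y1.1, y4.2} {y1.2, y4.1} {y2.1} {y3.1} {y3.2}

Treat the ports identified at C as solder joints: merge, then drop.
A over (y4, y1) gives {out.1} {out.2} {y1.1, y4.2} {y1.2, y4.1}, out.j being that stage's outer ports
B over (y3, y4, y1) gives {out.1} {out.2} {y1.1, y4.2} {y1.2, y4.1} {y3.1} {y3.2}, out.j being that stage's outer ports
C over (y3, y4, y1, y2) gives {out.1, out.2, y2.2} {y1.1, y4.2} {y1.2, y4.1} {y2.1} {y3.1} {y3.2}, out.j being that stage's outer ports
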